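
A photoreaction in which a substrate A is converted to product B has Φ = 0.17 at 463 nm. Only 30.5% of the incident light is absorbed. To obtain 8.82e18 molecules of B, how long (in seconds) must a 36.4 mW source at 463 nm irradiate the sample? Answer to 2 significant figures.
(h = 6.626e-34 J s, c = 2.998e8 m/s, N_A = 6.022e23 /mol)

t ≈ 2000 s

Product: 8.82e18 / 6.022e23 = 1.465e-5 mol.
Photons that must be absorbed: 1.465e-5 / 0.17 = 8.618e-5 mol.
Incident photons needed: 8.618e-5 / 0.305 = 2.826e-4 mol.
Photon energy: hc/λ = 4.290e-19 J; per mole, 2.583e5 J mol⁻¹.
Energy required: 2.826e-4 × 2.583e5 = 73.00 J.
Time: 73.00 J / 0.0364 W = 2000 s.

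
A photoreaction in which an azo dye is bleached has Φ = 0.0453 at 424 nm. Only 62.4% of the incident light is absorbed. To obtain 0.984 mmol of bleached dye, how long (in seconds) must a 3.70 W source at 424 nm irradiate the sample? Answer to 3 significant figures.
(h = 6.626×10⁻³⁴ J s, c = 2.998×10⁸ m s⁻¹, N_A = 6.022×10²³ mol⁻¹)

Product: 0.984 mmol = 9.84×10⁻⁴ mol.
Photons that must be absorbed: 9.84×10⁻⁴ / 0.0453 = 0.02172 mol.
Incident photons needed: 0.02172 / 0.624 = 0.03481 mol.
Photon energy: hc/λ = 4.685×10⁻¹⁹ J; per mole, 2.821×10⁵ J mol⁻¹.
Energy required: 0.03481 × 2.821×10⁵ = 9820 J.
Time: 9820 J / 3.7 W = 2650 s.

t ≈ 2650 s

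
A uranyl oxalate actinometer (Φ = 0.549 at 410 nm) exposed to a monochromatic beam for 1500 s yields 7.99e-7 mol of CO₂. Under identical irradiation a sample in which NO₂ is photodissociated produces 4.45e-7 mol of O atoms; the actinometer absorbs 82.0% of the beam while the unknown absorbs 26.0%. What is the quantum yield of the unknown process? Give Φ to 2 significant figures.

Φ = 0.96

Photons absorbed by the actinometer: 7.99e-7 / 0.549 = 1.455e-6 mol.
Incident flux: 1.455e-6 / 0.820 = 1.774e-6 einstein.
Absorbed by unknown: 0.260 × 1.774e-6 = 4.612e-7 mol.
Φ(unknown) = 4.45e-7 / 4.612e-7 = 0.96.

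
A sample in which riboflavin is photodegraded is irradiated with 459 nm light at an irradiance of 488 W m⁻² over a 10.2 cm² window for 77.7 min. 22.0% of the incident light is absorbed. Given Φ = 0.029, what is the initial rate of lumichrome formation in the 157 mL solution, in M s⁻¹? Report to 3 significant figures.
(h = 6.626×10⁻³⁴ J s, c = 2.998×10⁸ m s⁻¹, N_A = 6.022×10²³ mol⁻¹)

7.76×10⁻⁸ M s⁻¹

Photon energy at 459 nm: hc/λ = (6.626×10⁻³⁴)(2.998×10⁸)/(459×10⁻⁹) = 4.328×10⁻¹⁹ J.
Energy delivered: (488 W m⁻²)(10.2×10⁻⁴ m²)(4662 s) = 2321 J.
Photons incident: 2321 / 4.328×10⁻¹⁹ = 5.363×10²¹, i.e. 5.363×10²¹/6.022×10²³ = 0.008906 mol.
Photons absorbed: 0.220 × 0.008906 = 0.001959 mol.
Product formed: 0.029 × 0.001959 = 5.681×10⁻⁵ mol.
Rate: 5.681×10⁻⁵ mol / (4662 s × 0.157 L) = 7.76×10⁻⁸ M s⁻¹.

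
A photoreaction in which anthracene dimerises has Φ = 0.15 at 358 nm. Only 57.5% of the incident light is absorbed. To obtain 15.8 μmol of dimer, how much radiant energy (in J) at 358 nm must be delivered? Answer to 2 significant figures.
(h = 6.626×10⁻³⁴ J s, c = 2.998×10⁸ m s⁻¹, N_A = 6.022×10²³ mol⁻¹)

61 J

Product: 15.8 μmol = 1.58×10⁻⁵ mol.
Photons that must be absorbed: 1.58×10⁻⁵ / 0.15 = 1.053×10⁻⁴ mol.
Incident photons needed: 1.053×10⁻⁴ / 0.575 = 1.831×10⁻⁴ mol.
Photon energy: hc/λ = 5.549×10⁻¹⁹ J; per mole, 3.342×10⁵ J mol⁻¹.
Energy required: 1.831×10⁻⁴ × 3.342×10⁵ = 61 J.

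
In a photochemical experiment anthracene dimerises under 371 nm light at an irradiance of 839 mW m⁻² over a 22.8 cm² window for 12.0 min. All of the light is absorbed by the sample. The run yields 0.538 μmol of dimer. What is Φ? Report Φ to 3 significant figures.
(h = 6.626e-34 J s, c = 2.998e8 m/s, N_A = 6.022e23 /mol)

Product: 0.538 μmol = 5.38e-7 mol.
Photon energy at 371 nm: hc/λ = (6.626e-34)(2.998e8)/(371e-9) = 5.354e-19 J.
Energy delivered: (839 mW m⁻²)(22.8e-4 m²)(720 s) = 1.377 J.
Photons incident: 1.377 / 5.354e-19 = 2.572e18, i.e. 2.572e18/6.022e23 = 4.271e-6 mol.
Φ = 5.38e-7 mol / 4.271e-6 mol photons = 0.126.

Φ = 0.126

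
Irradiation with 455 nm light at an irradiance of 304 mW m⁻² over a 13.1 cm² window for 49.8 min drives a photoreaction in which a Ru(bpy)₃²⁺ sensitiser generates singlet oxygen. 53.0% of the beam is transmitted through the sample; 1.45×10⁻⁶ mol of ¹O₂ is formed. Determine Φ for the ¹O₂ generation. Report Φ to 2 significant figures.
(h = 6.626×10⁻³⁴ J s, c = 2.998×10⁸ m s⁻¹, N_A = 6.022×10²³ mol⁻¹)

Photon energy at 455 nm: hc/λ = (6.626×10⁻³⁴)(2.998×10⁸)/(455×10⁻⁹) = 4.366×10⁻¹⁹ J.
Energy delivered: (304 mW m⁻²)(13.1×10⁻⁴ m²)(2988 s) = 1.190 J.
Photons incident: 1.190 / 4.366×10⁻¹⁹ = 2.726×10¹⁸, i.e. 2.726×10¹⁸/6.022×10²³ = 4.527×10⁻⁶ mol.
Fraction absorbed: 1 − 53.0/100 = 0.4700.
Photons absorbed: 0.4700 × 4.527×10⁻⁶ = 2.128×10⁻⁶ mol.
Φ = 1.45×10⁻⁶ mol / 2.128×10⁻⁶ mol photons = 0.68.

Φ = 0.68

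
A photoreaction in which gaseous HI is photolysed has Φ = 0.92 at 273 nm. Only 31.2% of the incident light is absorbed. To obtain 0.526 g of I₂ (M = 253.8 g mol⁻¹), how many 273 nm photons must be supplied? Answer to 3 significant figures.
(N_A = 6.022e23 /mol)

4.35e21 photons

Product: 0.526 g / 253.8 g mol⁻¹ = 0.002072 mol.
Photons that must be absorbed: 0.002072 / 0.92 = 0.002252 mol.
Incident photons needed: 0.002252 / 0.312 = 0.007218 mol.
Photon count: 0.007218 × 6.022e23 = 4.35e21.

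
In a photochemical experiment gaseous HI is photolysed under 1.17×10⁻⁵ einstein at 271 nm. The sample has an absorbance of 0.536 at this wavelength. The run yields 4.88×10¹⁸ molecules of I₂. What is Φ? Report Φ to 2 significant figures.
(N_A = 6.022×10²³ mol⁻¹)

Product: 4.88×10¹⁸ / 6.022×10²³ = 8.104×10⁻⁶ mol.
Fraction absorbed: 1 − 10^(−0.536) = 0.7089.
Photons absorbed: 0.7089 × 1.17×10⁻⁵ = 8.294×10⁻⁶ mol.
Φ = 8.104×10⁻⁶ mol / 8.294×10⁻⁶ mol photons = 0.98.

Φ = 0.98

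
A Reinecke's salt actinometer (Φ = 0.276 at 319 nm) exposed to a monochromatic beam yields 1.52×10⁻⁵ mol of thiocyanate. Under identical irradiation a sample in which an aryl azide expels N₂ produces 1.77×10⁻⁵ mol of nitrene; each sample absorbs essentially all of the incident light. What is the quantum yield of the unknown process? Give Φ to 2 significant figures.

Photons absorbed by the actinometer: 1.52×10⁻⁵ / 0.276 = 5.507×10⁻⁵ mol.
Φ(unknown) = 1.77×10⁻⁵ / 5.507×10⁻⁵ = 0.32.

Φ = 0.32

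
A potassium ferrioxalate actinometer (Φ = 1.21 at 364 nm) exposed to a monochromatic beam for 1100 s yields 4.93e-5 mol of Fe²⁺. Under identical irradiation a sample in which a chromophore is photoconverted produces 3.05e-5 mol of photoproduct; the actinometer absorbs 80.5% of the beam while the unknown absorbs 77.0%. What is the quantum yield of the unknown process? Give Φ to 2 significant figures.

Photons absorbed by the actinometer: 4.93e-5 / 1.21 = 4.074e-5 mol.
Incident flux: 4.074e-5 / 0.805 = 5.061e-5 einstein.
Absorbed by unknown: 0.770 × 5.061e-5 = 3.897e-5 mol.
Φ(unknown) = 3.05e-5 / 3.897e-5 = 0.78.

Φ = 0.78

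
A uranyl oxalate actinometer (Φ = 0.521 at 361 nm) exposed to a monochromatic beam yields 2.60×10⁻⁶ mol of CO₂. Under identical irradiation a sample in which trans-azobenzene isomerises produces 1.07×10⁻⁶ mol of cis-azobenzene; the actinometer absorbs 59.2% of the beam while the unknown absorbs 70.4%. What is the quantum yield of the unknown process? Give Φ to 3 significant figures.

Φ = 0.180

Photons absorbed by the actinometer: 2.60×10⁻⁶ / 0.521 = 4.990×10⁻⁶ mol.
Incident flux: 4.990×10⁻⁶ / 0.592 = 8.429×10⁻⁶ einstein.
Absorbed by unknown: 0.704 × 8.429×10⁻⁶ = 5.934×10⁻⁶ mol.
Φ(unknown) = 1.07×10⁻⁶ / 5.934×10⁻⁶ = 0.180.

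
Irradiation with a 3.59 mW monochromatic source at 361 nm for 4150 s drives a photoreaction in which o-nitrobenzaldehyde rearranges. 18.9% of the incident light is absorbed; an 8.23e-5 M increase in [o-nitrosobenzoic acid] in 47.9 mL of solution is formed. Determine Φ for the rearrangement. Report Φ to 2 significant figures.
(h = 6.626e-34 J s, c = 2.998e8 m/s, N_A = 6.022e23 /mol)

Φ = 0.46

Product: (8.23e-5 M)(0.0479 L) = 3.942e-6 mol.
Photon energy at 361 nm: hc/λ = (6.626e-34)(2.998e8)/(361e-9) = 5.503e-19 J.
Energy delivered: (3.59 mW)(4150 s) = 14.90 J.
Photons incident: 14.90 / 5.503e-19 = 2.708e19, i.e. 2.708e19/6.022e23 = 4.497e-5 mol.
Photons absorbed: 0.189 × 4.497e-5 = 8.499e-6 mol.
Φ = 3.942e-6 mol / 8.499e-6 mol photons = 0.46.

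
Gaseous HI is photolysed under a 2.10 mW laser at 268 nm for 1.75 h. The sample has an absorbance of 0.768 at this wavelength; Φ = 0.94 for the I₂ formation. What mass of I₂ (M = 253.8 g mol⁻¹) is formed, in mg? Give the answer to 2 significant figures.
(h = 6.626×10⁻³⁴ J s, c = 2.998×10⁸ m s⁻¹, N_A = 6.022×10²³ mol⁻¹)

5.9 mg

Photon energy at 268 nm: hc/λ = (6.626×10⁻³⁴)(2.998×10⁸)/(268×10⁻⁹) = 7.412×10⁻¹⁹ J.
Energy delivered: (2.10 mW)(6300 s) = 13.23 J.
Photons incident: 13.23 / 7.412×10⁻¹⁹ = 1.785×10¹⁹, i.e. 1.785×10¹⁹/6.022×10²³ = 2.964×10⁻⁵ mol.
Fraction absorbed: 1 − 10^(−0.768) = 0.8294.
Photons absorbed: 0.8294 × 2.964×10⁻⁵ = 2.458×10⁻⁵ mol.
Product: Φ × n_abs = 0.94 × 2.458×10⁻⁵ = 2.311×10⁻⁵ mol.
Mass: 2.311×10⁻⁵ × 253.8 = 0.005865 g = 5.9 mg.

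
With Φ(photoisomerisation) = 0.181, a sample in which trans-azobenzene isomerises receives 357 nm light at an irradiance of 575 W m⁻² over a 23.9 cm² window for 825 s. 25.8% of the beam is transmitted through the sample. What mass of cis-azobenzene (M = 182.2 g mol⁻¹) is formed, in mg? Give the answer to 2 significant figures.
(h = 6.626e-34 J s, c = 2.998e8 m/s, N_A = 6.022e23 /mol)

83 mg

Photon energy at 357 nm: hc/λ = (6.626e-34)(2.998e8)/(357e-9) = 5.564e-19 J.
Energy delivered: (575 W m⁻²)(23.9e-4 m²)(825 s) = 1134 J.
Photons incident: 1134 / 5.564e-19 = 2.038e21, i.e. 2.038e21/6.022e23 = 0.003384 mol.
Fraction absorbed: 1 − 25.8/100 = 0.7420.
Photons absorbed: 0.7420 × 0.003384 = 0.002511 mol.
Product: Φ × n_abs = 0.181 × 0.002511 = 4.545e-4 mol.
Mass: 4.545e-4 × 182.2 = 0.08281 g = 83 mg.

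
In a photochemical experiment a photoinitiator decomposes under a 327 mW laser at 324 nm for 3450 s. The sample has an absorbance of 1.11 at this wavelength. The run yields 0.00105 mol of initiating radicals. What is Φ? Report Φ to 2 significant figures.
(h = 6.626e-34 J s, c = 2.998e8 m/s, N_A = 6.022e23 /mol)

Photon energy at 324 nm: hc/λ = (6.626e-34)(2.998e8)/(324e-9) = 6.131e-19 J.
Energy delivered: (327 mW)(3450 s) = 1128 J.
Photons incident: 1128 / 6.131e-19 = 1.840e21, i.e. 1.840e21/6.022e23 = 0.003055 mol.
Fraction absorbed: 1 − 10^(−1.11) = 0.9224.
Photons absorbed: 0.9224 × 0.003055 = 0.002818 mol.
Φ = 0.00105 mol / 0.002818 mol photons = 0.37.

Φ = 0.37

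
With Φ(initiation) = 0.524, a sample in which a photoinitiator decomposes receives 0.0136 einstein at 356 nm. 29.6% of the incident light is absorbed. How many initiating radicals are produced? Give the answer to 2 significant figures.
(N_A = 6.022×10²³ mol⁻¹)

Photons absorbed: 0.296 × 0.0136 = 0.004026 mol.
Product: Φ × n_abs = 0.524 × 0.004026 = 0.002110 mol.
As a count: 0.002110 × 6.022×10²³ = 1.3×10²¹.

1.3×10²¹ initiating radicals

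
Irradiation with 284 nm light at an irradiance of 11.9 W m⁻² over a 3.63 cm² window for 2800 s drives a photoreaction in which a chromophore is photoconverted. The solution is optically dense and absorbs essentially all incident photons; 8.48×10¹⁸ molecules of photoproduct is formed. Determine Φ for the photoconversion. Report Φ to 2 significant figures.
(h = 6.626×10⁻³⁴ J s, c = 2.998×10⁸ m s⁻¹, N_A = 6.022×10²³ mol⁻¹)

Φ = 0.49

Product: 8.48×10¹⁸ / 6.022×10²³ = 1.408×10⁻⁵ mol.
Photon energy at 284 nm: hc/λ = (6.626×10⁻³⁴)(2.998×10⁸)/(284×10⁻⁹) = 6.995×10⁻¹⁹ J.
Energy delivered: (11.9 W m⁻²)(3.63×10⁻⁴ m²)(2800 s) = 12.10 J.
Photons incident: 12.10 / 6.995×10⁻¹⁹ = 1.730×10¹⁹, i.e. 1.730×10¹⁹/6.022×10²³ = 2.873×10⁻⁵ mol.
Φ = 1.408×10⁻⁵ mol / 2.873×10⁻⁵ mol photons = 0.49.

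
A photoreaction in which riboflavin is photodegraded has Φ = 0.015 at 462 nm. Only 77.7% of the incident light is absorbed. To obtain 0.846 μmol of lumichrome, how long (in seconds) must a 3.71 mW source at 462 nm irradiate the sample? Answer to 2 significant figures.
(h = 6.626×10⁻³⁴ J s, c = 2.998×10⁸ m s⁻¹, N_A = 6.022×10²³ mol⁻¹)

Product: 0.846 μmol = 8.46×10⁻⁷ mol.
Photons that must be absorbed: 8.46×10⁻⁷ / 0.015 = 5.640×10⁻⁵ mol.
Incident photons needed: 5.640×10⁻⁵ / 0.777 = 7.259×10⁻⁵ mol.
Photon energy: hc/λ = 4.300×10⁻¹⁹ J; per mole, 2.589×10⁵ J mol⁻¹.
Energy required: 7.259×10⁻⁵ × 2.589×10⁵ = 18.79 J.
Time: 18.79 J / 0.00371 W = 5100 s.

t ≈ 5100 s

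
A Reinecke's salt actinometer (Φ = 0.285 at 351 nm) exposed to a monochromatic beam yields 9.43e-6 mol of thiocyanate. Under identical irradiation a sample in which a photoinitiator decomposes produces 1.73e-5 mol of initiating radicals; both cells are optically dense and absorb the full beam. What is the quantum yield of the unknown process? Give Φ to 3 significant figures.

Photons absorbed by the actinometer: 9.43e-6 / 0.285 = 3.309e-5 mol.
Φ(unknown) = 1.73e-5 / 3.309e-5 = 0.523.

Φ = 0.523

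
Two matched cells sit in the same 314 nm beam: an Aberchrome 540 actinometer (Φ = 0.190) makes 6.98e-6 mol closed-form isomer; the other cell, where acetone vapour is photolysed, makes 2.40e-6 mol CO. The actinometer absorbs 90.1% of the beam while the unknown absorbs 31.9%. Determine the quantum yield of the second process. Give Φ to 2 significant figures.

Φ = 0.18

Photons absorbed by the actinometer: 6.98e-6 / 0.190 = 3.674e-5 mol.
Incident flux: 3.674e-5 / 0.901 = 4.078e-5 einstein.
Absorbed by unknown: 0.319 × 4.078e-5 = 1.301e-5 mol.
Φ(unknown) = 2.40e-6 / 1.301e-5 = 0.18.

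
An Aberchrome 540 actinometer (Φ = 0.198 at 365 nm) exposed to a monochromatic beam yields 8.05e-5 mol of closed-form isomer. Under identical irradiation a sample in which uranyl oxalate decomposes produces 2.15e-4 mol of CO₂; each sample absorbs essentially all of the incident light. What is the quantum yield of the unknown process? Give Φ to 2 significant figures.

Photons absorbed by the actinometer: 8.05e-5 / 0.198 = 4.066e-4 mol.
Φ(unknown) = 2.15e-4 / 4.066e-4 = 0.53.

Φ = 0.53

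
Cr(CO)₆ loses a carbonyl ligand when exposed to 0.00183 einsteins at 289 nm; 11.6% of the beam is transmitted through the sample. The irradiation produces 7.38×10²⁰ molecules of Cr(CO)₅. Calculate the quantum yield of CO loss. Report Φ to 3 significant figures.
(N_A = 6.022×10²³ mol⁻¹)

Φ = 0.758

Product: 7.38×10²⁰ / 6.022×10²³ = 0.001226 mol.
Fraction absorbed: 1 − 11.6/100 = 0.8840.
Photons absorbed: 0.8840 × 0.00183 = 0.001618 mol.
Φ = 0.001226 mol / 0.001618 mol photons = 0.758.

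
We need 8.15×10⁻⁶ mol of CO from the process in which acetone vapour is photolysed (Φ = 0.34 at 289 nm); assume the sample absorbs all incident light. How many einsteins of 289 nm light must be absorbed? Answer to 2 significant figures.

Photons that must be absorbed: 8.15×10⁻⁶ / 0.34 = 2.397×10⁻⁵ mol.

2.4×10⁻⁵ einstein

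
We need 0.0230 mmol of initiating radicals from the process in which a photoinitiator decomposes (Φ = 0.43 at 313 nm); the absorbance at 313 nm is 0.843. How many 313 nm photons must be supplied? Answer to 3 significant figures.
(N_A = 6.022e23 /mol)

Product: 0.0230 mmol = 2.30e-5 mol.
Photons that must be absorbed: 2.30e-5 / 0.43 = 5.349e-5 mol.
Fraction absorbed: 1 − 10^(−0.843) = 0.8565.
Incident photons needed: 5.349e-5 / 0.8565 = 6.245e-5 mol.
Photon count: 6.245e-5 × 6.022e23 = 3.76e19.

3.76e19 photons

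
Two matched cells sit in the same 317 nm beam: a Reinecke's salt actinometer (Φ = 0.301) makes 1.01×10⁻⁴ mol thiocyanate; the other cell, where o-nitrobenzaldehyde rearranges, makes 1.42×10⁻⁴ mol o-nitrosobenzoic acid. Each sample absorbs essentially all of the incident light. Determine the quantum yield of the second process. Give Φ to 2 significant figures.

Photons absorbed by the actinometer: 1.01×10⁻⁴ / 0.301 = 3.355×10⁻⁴ mol.
Φ(unknown) = 1.42×10⁻⁴ / 3.355×10⁻⁴ = 0.42.

Φ = 0.42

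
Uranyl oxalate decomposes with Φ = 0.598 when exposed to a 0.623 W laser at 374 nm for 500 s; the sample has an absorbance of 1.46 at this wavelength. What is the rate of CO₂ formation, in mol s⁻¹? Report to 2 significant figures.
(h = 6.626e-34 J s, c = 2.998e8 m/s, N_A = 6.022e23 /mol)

1.1e-6 mol s⁻¹

Photon energy at 374 nm: hc/λ = (6.626e-34)(2.998e8)/(374e-9) = 5.311e-19 J.
Energy delivered: (0.623 W)(500 s) = 311.5 J.
Photons incident: 311.5 / 5.311e-19 = 5.865e20, i.e. 5.865e20/6.022e23 = 9.739e-4 mol.
Fraction absorbed: 1 − 10^(−1.46) = 0.9653.
Photons absorbed: 0.9653 × 9.739e-4 = 9.401e-4 mol.
Product formed: 0.598 × 9.401e-4 = 5.622e-4 mol.
Rate: 5.622e-4 / 500 s = 1.1e-6 mol s⁻¹.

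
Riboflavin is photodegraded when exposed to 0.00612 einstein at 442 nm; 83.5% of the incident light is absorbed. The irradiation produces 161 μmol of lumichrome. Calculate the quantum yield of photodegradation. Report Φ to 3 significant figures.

Φ = 0.0315

Product: 161 μmol = 1.61×10⁻⁴ mol.
Photons absorbed: 0.835 × 0.00612 = 0.005110 mol.
Φ = 1.61×10⁻⁴ mol / 0.005110 mol photons = 0.0315.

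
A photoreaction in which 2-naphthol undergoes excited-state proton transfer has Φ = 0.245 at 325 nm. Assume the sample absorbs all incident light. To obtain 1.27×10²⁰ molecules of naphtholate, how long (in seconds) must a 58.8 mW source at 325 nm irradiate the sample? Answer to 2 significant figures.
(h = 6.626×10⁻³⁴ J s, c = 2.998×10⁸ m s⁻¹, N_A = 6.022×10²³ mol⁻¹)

t ≈ 5400 s

Product: 1.27×10²⁰ / 6.022×10²³ = 2.109×10⁻⁴ mol.
Photons that must be absorbed: 2.109×10⁻⁴ / 0.245 = 8.608×10⁻⁴ mol.
Photon energy: hc/λ = 6.112×10⁻¹⁹ J; per mole, 3.681×10⁵ J mol⁻¹.
Energy required: 8.608×10⁻⁴ × 3.681×10⁵ = 316.9 J.
Time: 316.9 J / 0.0588 W = 5400 s.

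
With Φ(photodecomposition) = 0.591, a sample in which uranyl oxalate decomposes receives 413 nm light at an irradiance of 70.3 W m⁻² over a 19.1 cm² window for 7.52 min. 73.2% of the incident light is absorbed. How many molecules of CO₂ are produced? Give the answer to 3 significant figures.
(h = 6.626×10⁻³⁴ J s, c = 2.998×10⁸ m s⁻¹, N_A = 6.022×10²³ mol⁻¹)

5.45×10¹⁹ molecules

Photon energy at 413 nm: hc/λ = (6.626×10⁻³⁴)(2.998×10⁸)/(413×10⁻⁹) = 4.810×10⁻¹⁹ J.
Energy delivered: (70.3 W m⁻²)(19.1×10⁻⁴ m²)(451.2 s) = 60.58 J.
Photons incident: 60.58 / 4.810×10⁻¹⁹ = 1.259×10²⁰, i.e. 1.259×10²⁰/6.022×10²³ = 2.091×10⁻⁴ mol.
Photons absorbed: 0.732 × 2.091×10⁻⁴ = 1.531×10⁻⁴ mol.
Product: Φ × n_abs = 0.591 × 1.531×10⁻⁴ = 9.048×10⁻⁵ mol.
As a count: 9.048×10⁻⁵ × 6.022×10²³ = 5.45×10¹⁹.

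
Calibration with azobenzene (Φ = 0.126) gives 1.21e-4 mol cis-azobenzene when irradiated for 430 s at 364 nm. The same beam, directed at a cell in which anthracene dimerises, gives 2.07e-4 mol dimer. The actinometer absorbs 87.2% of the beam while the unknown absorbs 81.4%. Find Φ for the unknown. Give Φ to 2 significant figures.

Φ = 0.23

Photons absorbed by the actinometer: 1.21e-4 / 0.126 = 9.603e-4 mol.
Incident flux: 9.603e-4 / 0.872 = 0.001101 einstein.
Absorbed by unknown: 0.814 × 0.001101 = 8.962e-4 mol.
Φ(unknown) = 2.07e-4 / 8.962e-4 = 0.23.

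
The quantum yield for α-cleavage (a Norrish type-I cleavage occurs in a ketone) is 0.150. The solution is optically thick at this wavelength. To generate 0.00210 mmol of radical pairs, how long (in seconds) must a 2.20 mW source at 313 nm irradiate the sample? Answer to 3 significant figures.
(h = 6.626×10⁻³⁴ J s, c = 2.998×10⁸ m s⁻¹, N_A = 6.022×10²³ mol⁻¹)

Product: 0.00210 mmol = 2.10×10⁻⁶ mol.
Photons that must be absorbed: 2.10×10⁻⁶ / 0.150 = 1.400×10⁻⁵ mol.
Photon energy: hc/λ = 6.347×10⁻¹⁹ J; per mole, 3.822×10⁵ J mol⁻¹.
Energy required: 1.400×10⁻⁵ × 3.822×10⁵ = 5.351 J.
Time: 5.351 J / 0.0022 W = 2430 s.

t ≈ 2430 s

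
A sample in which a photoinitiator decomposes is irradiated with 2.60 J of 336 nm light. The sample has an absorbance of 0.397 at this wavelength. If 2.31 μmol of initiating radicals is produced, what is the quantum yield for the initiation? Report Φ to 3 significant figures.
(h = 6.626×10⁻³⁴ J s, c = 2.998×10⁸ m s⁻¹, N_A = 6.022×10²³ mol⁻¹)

Φ = 0.528

Product: 2.31 μmol = 2.31×10⁻⁶ mol.
Photon energy at 336 nm: hc/λ = (6.626×10⁻³⁴)(2.998×10⁸)/(336×10⁻⁹) = 5.912×10⁻¹⁹ J.
Photons incident: 2.60 / 5.912×10⁻¹⁹ = 4.398×10¹⁸, i.e. 4.398×10¹⁸/6.022×10²³ = 7.303×10⁻⁶ mol.
Fraction absorbed: 1 − 10^(−0.397) = 0.5991.
Photons absorbed: 0.5991 × 7.303×10⁻⁶ = 4.375×10⁻⁶ mol.
Φ = 2.31×10⁻⁶ mol / 4.375×10⁻⁶ mol photons = 0.528.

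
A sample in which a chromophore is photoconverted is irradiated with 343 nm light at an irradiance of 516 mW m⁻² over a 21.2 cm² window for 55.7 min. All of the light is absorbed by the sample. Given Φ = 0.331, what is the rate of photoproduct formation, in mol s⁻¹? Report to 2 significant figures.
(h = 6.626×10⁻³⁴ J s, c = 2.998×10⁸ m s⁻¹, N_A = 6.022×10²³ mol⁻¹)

Photon energy at 343 nm: hc/λ = (6.626×10⁻³⁴)(2.998×10⁸)/(343×10⁻⁹) = 5.791×10⁻¹⁹ J.
Energy delivered: (516 mW m⁻²)(21.2×10⁻⁴ m²)(3342 s) = 3.656 J.
Photons incident: 3.656 / 5.791×10⁻¹⁹ = 6.313×10¹⁸, i.e. 6.313×10¹⁸/6.022×10²³ = 1.048×10⁻⁵ mol.
Product formed: 0.331 × 1.048×10⁻⁵ = 3.469×10⁻⁶ mol.
Rate: 3.469×10⁻⁶ / 3342 s = 1.0×10⁻⁹ mol s⁻¹.

1.0×10⁻⁹ mol s⁻¹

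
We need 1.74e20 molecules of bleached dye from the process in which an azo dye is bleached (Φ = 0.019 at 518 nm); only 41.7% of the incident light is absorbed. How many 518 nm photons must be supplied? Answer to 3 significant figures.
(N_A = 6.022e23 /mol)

2.20e22 photons

Product: 1.74e20 / 6.022e23 = 2.889e-4 mol.
Photons that must be absorbed: 2.889e-4 / 0.019 = 0.01521 mol.
Incident photons needed: 0.01521 / 0.417 = 0.03647 mol.
Photon count: 0.03647 × 6.022e23 = 2.20e22.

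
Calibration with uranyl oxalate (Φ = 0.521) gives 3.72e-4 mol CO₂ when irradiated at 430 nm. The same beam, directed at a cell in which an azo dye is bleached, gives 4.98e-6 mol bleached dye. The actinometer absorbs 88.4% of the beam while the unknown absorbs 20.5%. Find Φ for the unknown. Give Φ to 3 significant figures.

Photons absorbed by the actinometer: 3.72e-4 / 0.521 = 7.140e-4 mol.
Incident flux: 7.140e-4 / 0.884 = 8.077e-4 einstein.
Absorbed by unknown: 0.205 × 8.077e-4 = 1.656e-4 mol.
Φ(unknown) = 4.98e-6 / 1.656e-4 = 0.0301.

Φ = 0.0301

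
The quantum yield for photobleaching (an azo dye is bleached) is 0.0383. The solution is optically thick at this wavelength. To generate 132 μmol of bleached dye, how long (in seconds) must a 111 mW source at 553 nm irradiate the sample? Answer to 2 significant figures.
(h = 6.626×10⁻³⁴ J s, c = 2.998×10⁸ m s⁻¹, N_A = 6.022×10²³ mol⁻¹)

Product: 132 μmol = 1.32×10⁻⁴ mol.
Photons that must be absorbed: 1.32×10⁻⁴ / 0.0383 = 0.003446 mol.
Photon energy: hc/λ = 3.592×10⁻¹⁹ J; per mole, 2.163×10⁵ J mol⁻¹.
Energy required: 0.003446 × 2.163×10⁵ = 745.4 J.
Time: 745.4 J / 0.111 W = 6700 s.

t ≈ 6700 s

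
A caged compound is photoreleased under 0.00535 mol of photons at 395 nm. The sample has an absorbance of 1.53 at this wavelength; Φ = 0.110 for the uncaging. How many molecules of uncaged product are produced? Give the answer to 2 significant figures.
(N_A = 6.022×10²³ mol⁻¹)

3.4×10²⁰ molecules

Fraction absorbed: 1 − 10^(−1.53) = 0.9705.
Photons absorbed: 0.9705 × 0.00535 = 0.005192 mol.
Product: Φ × n_abs = 0.110 × 0.005192 = 5.711×10⁻⁴ mol.
As a count: 5.711×10⁻⁴ × 6.022×10²³ = 3.4×10²⁰.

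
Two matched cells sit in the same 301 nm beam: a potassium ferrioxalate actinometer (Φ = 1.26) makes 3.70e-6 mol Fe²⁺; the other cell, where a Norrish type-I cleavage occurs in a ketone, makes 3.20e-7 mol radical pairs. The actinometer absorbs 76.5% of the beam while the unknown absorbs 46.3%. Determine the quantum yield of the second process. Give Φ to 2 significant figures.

Photons absorbed by the actinometer: 3.70e-6 / 1.26 = 2.937e-6 mol.
Incident flux: 2.937e-6 / 0.765 = 3.839e-6 einstein.
Absorbed by unknown: 0.463 × 3.839e-6 = 1.777e-6 mol.
Φ(unknown) = 3.20e-7 / 1.777e-6 = 0.18.

Φ = 0.18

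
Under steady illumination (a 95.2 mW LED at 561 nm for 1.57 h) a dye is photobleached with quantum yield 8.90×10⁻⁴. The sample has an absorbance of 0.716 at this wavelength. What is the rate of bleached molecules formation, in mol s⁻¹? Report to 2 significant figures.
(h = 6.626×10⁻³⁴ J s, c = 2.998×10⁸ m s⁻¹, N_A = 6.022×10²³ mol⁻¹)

3.2×10⁻¹⁰ mol s⁻¹

Photon energy at 561 nm: hc/λ = (6.626×10⁻³⁴)(2.998×10⁸)/(561×10⁻⁹) = 3.541×10⁻¹⁹ J.
Energy delivered: (95.2 mW)(5652 s) = 538.1 J.
Photons incident: 538.1 / 3.541×10⁻¹⁹ = 1.520×10²¹, i.e. 1.520×10²¹/6.022×10²³ = 0.002524 mol.
Fraction absorbed: 1 − 10^(−0.716) = 0.8077.
Photons absorbed: 0.8077 × 0.002524 = 0.002039 mol.
Product formed: 8.90×10⁻⁴ × 0.002039 = 1.815×10⁻⁶ mol.
Rate: 1.815×10⁻⁶ / 5652 s = 3.2×10⁻¹⁰ mol s⁻¹.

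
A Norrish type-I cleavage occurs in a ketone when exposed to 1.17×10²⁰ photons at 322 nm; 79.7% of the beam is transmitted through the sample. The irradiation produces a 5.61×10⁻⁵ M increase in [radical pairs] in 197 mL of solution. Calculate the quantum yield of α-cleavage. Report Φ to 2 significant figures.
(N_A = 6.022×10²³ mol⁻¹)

Product: (5.61×10⁻⁵ M)(0.197 L) = 1.105×10⁻⁵ mol.
Moles of photons: 1.17×10²⁰ / 6.022×10²³ = 1.943×10⁻⁴ mol.
Fraction absorbed: 1 − 79.7/100 = 0.2030.
Photons absorbed: 0.2030 × 1.943×10⁻⁴ = 3.944×10⁻⁵ mol.
Φ = 1.105×10⁻⁵ mol / 3.944×10⁻⁵ mol photons = 0.28.

Φ = 0.28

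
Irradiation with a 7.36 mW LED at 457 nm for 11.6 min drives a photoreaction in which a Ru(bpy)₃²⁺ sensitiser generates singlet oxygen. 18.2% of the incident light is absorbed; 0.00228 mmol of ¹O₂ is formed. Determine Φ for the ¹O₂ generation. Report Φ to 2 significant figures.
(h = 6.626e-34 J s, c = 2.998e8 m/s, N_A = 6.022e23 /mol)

Φ = 0.64

Product: 0.00228 mmol = 2.28e-6 mol.
Photon energy at 457 nm: hc/λ = (6.626e-34)(2.998e8)/(457e-9) = 4.347e-19 J.
Energy delivered: (7.36 mW)(696 s) = 5.123 J.
Photons incident: 5.123 / 4.347e-19 = 1.179e19, i.e. 1.179e19/6.022e23 = 1.958e-5 mol.
Photons absorbed: 0.182 × 1.958e-5 = 3.564e-6 mol.
Φ = 2.28e-6 mol / 3.564e-6 mol photons = 0.64.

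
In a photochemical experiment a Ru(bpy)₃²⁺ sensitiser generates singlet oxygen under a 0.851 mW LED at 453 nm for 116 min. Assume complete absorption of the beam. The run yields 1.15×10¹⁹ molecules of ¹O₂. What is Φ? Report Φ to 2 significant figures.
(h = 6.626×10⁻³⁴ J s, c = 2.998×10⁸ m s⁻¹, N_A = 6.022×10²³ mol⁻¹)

Φ = 0.85

Product: 1.15×10¹⁹ / 6.022×10²³ = 1.910×10⁻⁵ mol.
Photon energy at 453 nm: hc/λ = (6.626×10⁻³⁴)(2.998×10⁸)/(453×10⁻⁹) = 4.385×10⁻¹⁹ J.
Energy delivered: (0.851 mW)(6960 s) = 5.923 J.
Photons incident: 5.923 / 4.385×10⁻¹⁹ = 1.351×10¹⁹, i.e. 1.351×10¹⁹/6.022×10²³ = 2.243×10⁻⁵ mol.
Φ = 1.910×10⁻⁵ mol / 2.243×10⁻⁵ mol photons = 0.85.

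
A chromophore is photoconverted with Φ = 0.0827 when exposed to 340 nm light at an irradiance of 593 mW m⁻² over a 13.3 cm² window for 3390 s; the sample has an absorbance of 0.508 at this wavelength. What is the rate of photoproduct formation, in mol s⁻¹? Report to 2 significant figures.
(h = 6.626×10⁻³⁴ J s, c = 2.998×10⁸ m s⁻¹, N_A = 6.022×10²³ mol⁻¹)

Photon energy at 340 nm: hc/λ = (6.626×10⁻³⁴)(2.998×10⁸)/(340×10⁻⁹) = 5.843×10⁻¹⁹ J.
Energy delivered: (593 mW m⁻²)(13.3×10⁻⁴ m²)(3390 s) = 2.674 J.
Photons incident: 2.674 / 5.843×10⁻¹⁹ = 4.576×10¹⁸, i.e. 4.576×10¹⁸/6.022×10²³ = 7.599×10⁻⁶ mol.
Fraction absorbed: 1 − 10^(−0.508) = 0.6895.
Photons absorbed: 0.6895 × 7.599×10⁻⁶ = 5.240×10⁻⁶ mol.
Product formed: 0.0827 × 5.240×10⁻⁶ = 4.333×10⁻⁷ mol.
Rate: 4.333×10⁻⁷ / 3390 s = 1.3×10⁻¹⁰ mol s⁻¹.

1.3×10⁻¹⁰ mol s⁻¹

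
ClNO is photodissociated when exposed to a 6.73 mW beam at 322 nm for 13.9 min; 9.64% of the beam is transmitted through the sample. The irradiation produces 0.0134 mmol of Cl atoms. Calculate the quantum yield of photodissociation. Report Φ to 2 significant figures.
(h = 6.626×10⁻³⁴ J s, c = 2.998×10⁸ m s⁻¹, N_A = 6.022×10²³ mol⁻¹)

Product: 0.0134 mmol = 1.34×10⁻⁵ mol.
Photon energy at 322 nm: hc/λ = (6.626×10⁻³⁴)(2.998×10⁸)/(322×10⁻⁹) = 6.169×10⁻¹⁹ J.
Energy delivered: (6.73 mW)(834 s) = 5.613 J.
Photons incident: 5.613 / 6.169×10⁻¹⁹ = 9.099×10¹⁸, i.e. 9.099×10¹⁸/6.022×10²³ = 1.511×10⁻⁵ mol.
Fraction absorbed: 1 − 9.64/100 = 0.9036.
Photons absorbed: 0.9036 × 1.511×10⁻⁵ = 1.365×10⁻⁵ mol.
Φ = 1.34×10⁻⁵ mol / 1.365×10⁻⁵ mol photons = 0.98.

Φ = 0.98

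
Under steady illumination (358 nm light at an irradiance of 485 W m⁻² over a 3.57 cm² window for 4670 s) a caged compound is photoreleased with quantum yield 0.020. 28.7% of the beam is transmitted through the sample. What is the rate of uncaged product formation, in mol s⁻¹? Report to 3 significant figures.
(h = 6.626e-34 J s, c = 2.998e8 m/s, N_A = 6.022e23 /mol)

Photon energy at 358 nm: hc/λ = (6.626e-34)(2.998e8)/(358e-9) = 5.549e-19 J.
Energy delivered: (485 W m⁻²)(3.57e-4 m²)(4670 s) = 808.6 J.
Photons incident: 808.6 / 5.549e-19 = 1.457e21, i.e. 1.457e21/6.022e23 = 0.002419 mol.
Fraction absorbed: 1 − 28.7/100 = 0.7130.
Photons absorbed: 0.7130 × 0.002419 = 0.001725 mol.
Product formed: 0.020 × 0.001725 = 3.450e-5 mol.
Rate: 3.450e-5 / 4670 s = 7.39e-9 mol s⁻¹.

7.39e-9 mol s⁻¹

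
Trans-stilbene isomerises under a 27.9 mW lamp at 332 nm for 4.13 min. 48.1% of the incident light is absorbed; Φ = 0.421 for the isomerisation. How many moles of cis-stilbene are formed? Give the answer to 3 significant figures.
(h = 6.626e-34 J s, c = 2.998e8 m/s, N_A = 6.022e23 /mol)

3.89e-6 mol

Photon energy at 332 nm: hc/λ = (6.626e-34)(2.998e8)/(332e-9) = 5.983e-19 J.
Energy delivered: (27.9 mW)(247.8 s) = 6.914 J.
Photons incident: 6.914 / 5.983e-19 = 1.156e19, i.e. 1.156e19/6.022e23 = 1.920e-5 mol.
Photons absorbed: 0.481 × 1.920e-5 = 9.235e-6 mol.
Product: Φ × n_abs = 0.421 × 9.235e-6 = 3.888e-6 mol.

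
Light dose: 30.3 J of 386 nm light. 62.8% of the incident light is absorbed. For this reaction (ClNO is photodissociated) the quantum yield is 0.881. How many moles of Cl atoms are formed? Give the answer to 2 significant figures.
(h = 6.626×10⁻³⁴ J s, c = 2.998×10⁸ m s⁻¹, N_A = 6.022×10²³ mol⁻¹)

5.4×10⁻⁵ mol

Photon energy at 386 nm: hc/λ = (6.626×10⁻³⁴)(2.998×10⁸)/(386×10⁻⁹) = 5.146×10⁻¹⁹ J.
Photons incident: 30.3 / 5.146×10⁻¹⁹ = 5.888×10¹⁹, i.e. 5.888×10¹⁹/6.022×10²³ = 9.777×10⁻⁵ mol.
Photons absorbed: 0.628 × 9.777×10⁻⁵ = 6.140×10⁻⁵ mol.
Product: Φ × n_abs = 0.881 × 6.140×10⁻⁵ = 5.409×10⁻⁵ mol.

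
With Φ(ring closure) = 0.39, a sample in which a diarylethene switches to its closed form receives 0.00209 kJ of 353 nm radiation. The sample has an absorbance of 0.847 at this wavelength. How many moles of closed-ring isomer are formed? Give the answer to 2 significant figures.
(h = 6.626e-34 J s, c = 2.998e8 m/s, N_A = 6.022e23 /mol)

2.1e-6 mol

Photon energy at 353 nm: hc/λ = (6.626e-34)(2.998e8)/(353e-9) = 5.627e-19 J.
Incident energy: 0.00209 kJ = 2.09 J.
Photons incident: 2.09 / 5.627e-19 = 3.714e18, i.e. 3.714e18/6.022e23 = 6.167e-6 mol.
Fraction absorbed: 1 − 10^(−0.847) = 0.8578.
Photons absorbed: 0.8578 × 6.167e-6 = 5.290e-6 mol.
Product: Φ × n_abs = 0.39 × 5.290e-6 = 2.063e-6 mol.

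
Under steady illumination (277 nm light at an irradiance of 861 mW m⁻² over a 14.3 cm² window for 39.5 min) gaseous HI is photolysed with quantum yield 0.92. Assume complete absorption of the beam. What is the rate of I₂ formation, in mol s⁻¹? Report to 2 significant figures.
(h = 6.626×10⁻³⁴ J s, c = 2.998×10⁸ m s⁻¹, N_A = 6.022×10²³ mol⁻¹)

Photon energy at 277 nm: hc/λ = (6.626×10⁻³⁴)(2.998×10⁸)/(277×10⁻⁹) = 7.171×10⁻¹⁹ J.
Energy delivered: (861 mW m⁻²)(14.3×10⁻⁴ m²)(2370 s) = 2.918 J.
Photons incident: 2.918 / 7.171×10⁻¹⁹ = 4.069×10¹⁸, i.e. 4.069×10¹⁸/6.022×10²³ = 6.757×10⁻⁶ mol.
Product formed: 0.92 × 6.757×10⁻⁶ = 6.216×10⁻⁶ mol.
Rate: 6.216×10⁻⁶ / 2370 s = 2.6×10⁻⁹ mol s⁻¹.

2.6×10⁻⁹ mol s⁻¹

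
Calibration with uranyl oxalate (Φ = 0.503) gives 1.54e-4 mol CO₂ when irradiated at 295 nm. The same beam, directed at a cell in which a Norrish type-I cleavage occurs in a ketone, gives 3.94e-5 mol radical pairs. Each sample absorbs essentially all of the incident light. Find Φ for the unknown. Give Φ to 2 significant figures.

Φ = 0.13

Photons absorbed by the actinometer: 1.54e-4 / 0.503 = 3.062e-4 mol.
Φ(unknown) = 3.94e-5 / 3.062e-4 = 0.13.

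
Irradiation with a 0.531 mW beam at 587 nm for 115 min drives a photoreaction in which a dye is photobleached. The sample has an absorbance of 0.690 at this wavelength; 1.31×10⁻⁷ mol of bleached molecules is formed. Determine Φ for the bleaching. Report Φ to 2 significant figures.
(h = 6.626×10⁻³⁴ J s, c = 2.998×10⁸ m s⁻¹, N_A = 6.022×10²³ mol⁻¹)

Photon energy at 587 nm: hc/λ = (6.626×10⁻³⁴)(2.998×10⁸)/(587×10⁻⁹) = 3.384×10⁻¹⁹ J.
Energy delivered: (0.531 mW)(6900 s) = 3.664 J.
Photons incident: 3.664 / 3.384×10⁻¹⁹ = 1.083×10¹⁹, i.e. 1.083×10¹⁹/6.022×10²³ = 1.798×10⁻⁵ mol.
Fraction absorbed: 1 − 10^(−0.690) = 0.7958.
Photons absorbed: 0.7958 × 1.798×10⁻⁵ = 1.431×10⁻⁵ mol.
Φ = 1.31×10⁻⁷ mol / 1.431×10⁻⁵ mol photons = 0.0092.

Φ = 0.0092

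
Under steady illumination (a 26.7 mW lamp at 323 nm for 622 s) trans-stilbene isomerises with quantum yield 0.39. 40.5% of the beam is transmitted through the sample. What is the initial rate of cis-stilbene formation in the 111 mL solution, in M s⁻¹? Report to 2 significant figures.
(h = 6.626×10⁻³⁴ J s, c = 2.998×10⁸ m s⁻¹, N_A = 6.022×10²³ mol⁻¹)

1.5×10⁻⁷ M s⁻¹

Photon energy at 323 nm: hc/λ = (6.626×10⁻³⁴)(2.998×10⁸)/(323×10⁻⁹) = 6.150×10⁻¹⁹ J.
Energy delivered: (26.7 mW)(622 s) = 16.61 J.
Photons incident: 16.61 / 6.150×10⁻¹⁹ = 2.701×10¹⁹, i.e. 2.701×10¹⁹/6.022×10²³ = 4.485×10⁻⁵ mol.
Fraction absorbed: 1 − 40.5/100 = 0.5950.
Photons absorbed: 0.5950 × 4.485×10⁻⁵ = 2.669×10⁻⁵ mol.
Product formed: 0.39 × 2.669×10⁻⁵ = 1.041×10⁻⁵ mol.
Rate: 1.041×10⁻⁵ mol / (622 s × 0.111 L) = 1.5×10⁻⁷ M s⁻¹.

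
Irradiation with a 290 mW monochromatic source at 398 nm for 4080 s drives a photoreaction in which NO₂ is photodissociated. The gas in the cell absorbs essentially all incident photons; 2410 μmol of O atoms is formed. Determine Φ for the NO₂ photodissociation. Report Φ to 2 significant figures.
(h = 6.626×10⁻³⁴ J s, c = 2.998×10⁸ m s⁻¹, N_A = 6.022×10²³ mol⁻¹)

Φ = 0.61

Product: 2410 μmol = 0.00241 mol.
Photon energy at 398 nm: hc/λ = (6.626×10⁻³⁴)(2.998×10⁸)/(398×10⁻⁹) = 4.991×10⁻¹⁹ J.
Energy delivered: (290 mW)(4080 s) = 1183 J.
Photons incident: 1183 / 4.991×10⁻¹⁹ = 2.370×10²¹, i.e. 2.370×10²¹/6.022×10²³ = 0.003936 mol.
Φ = 0.00241 mol / 0.003936 mol photons = 0.61.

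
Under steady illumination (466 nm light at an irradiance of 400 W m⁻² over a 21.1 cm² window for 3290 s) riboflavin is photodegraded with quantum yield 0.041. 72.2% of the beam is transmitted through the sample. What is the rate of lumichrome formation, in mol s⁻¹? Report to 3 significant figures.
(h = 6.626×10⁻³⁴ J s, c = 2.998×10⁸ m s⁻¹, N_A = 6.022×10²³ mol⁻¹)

3.75×10⁻⁸ mol s⁻¹

Photon energy at 466 nm: hc/λ = (6.626×10⁻³⁴)(2.998×10⁸)/(466×10⁻⁹) = 4.263×10⁻¹⁹ J.
Energy delivered: (400 W m⁻²)(21.1×10⁻⁴ m²)(3290 s) = 2777 J.
Photons incident: 2777 / 4.263×10⁻¹⁹ = 6.514×10²¹, i.e. 6.514×10²¹/6.022×10²³ = 0.01082 mol.
Fraction absorbed: 1 − 72.2/100 = 0.2780.
Photons absorbed: 0.2780 × 0.01082 = 0.003008 mol.
Product formed: 0.041 × 0.003008 = 1.233×10⁻⁴ mol.
Rate: 1.233×10⁻⁴ / 3290 s = 3.75×10⁻⁸ mol s⁻¹.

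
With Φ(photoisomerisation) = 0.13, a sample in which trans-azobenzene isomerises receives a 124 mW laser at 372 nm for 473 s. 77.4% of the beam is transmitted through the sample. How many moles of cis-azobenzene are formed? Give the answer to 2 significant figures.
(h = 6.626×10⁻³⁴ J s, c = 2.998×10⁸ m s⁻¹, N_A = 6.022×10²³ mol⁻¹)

Photon energy at 372 nm: hc/λ = (6.626×10⁻³⁴)(2.998×10⁸)/(372×10⁻⁹) = 5.340×10⁻¹⁹ J.
Energy delivered: (124 mW)(473 s) = 58.65 J.
Photons incident: 58.65 / 5.340×10⁻¹⁹ = 1.098×10²⁰, i.e. 1.098×10²⁰/6.022×10²³ = 1.823×10⁻⁴ mol.
Fraction absorbed: 1 − 77.4/100 = 0.2260.
Photons absorbed: 0.2260 × 1.823×10⁻⁴ = 4.120×10⁻⁵ mol.
Product: Φ × n_abs = 0.13 × 4.120×10⁻⁵ = 5.356×10⁻⁶ mol.

5.4×10⁻⁶ mol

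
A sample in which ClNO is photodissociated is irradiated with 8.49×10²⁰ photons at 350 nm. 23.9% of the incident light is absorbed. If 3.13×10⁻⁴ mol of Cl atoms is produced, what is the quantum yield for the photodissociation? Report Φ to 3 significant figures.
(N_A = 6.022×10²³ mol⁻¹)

Moles of photons: 8.49×10²⁰ / 6.022×10²³ = 0.001410 mol.
Photons absorbed: 0.239 × 0.001410 = 3.370×10⁻⁴ mol.
Φ = 3.13×10⁻⁴ mol / 3.370×10⁻⁴ mol photons = 0.929.

Φ = 0.929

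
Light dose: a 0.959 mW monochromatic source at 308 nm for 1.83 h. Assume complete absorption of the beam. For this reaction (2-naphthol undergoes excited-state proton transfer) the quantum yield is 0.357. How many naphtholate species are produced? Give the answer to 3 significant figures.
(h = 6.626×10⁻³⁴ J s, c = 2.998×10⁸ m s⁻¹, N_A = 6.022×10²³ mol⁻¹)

Photon energy at 308 nm: hc/λ = (6.626×10⁻³⁴)(2.998×10⁸)/(308×10⁻⁹) = 6.450×10⁻¹⁹ J.
Energy delivered: (0.959 mW)(6588 s) = 6.318 J.
Photons incident: 6.318 / 6.450×10⁻¹⁹ = 9.795×10¹⁸, i.e. 9.795×10¹⁸/6.022×10²³ = 1.627×10⁻⁵ mol.
Product: Φ × n_abs = 0.357 × 1.627×10⁻⁵ = 5.808×10⁻⁶ mol.
As a count: 5.808×10⁻⁶ × 6.022×10²³ = 3.50×10¹⁸.

3.50×10¹⁸ species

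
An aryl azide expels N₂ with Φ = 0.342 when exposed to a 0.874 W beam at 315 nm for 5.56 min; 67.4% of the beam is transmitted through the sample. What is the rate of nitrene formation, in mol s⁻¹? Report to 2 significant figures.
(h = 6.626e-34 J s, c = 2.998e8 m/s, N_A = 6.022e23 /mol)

2.6e-7 mol s⁻¹

Photon energy at 315 nm: hc/λ = (6.626e-34)(2.998e8)/(315e-9) = 6.306e-19 J.
Energy delivered: (0.874 W)(333.6 s) = 291.6 J.
Photons incident: 291.6 / 6.306e-19 = 4.624e20, i.e. 4.624e20/6.022e23 = 7.679e-4 mol.
Fraction absorbed: 1 − 67.4/100 = 0.3260.
Photons absorbed: 0.3260 × 7.679e-4 = 2.503e-4 mol.
Product formed: 0.342 × 2.503e-4 = 8.560e-5 mol.
Rate: 8.560e-5 / 333.6 s = 2.6e-7 mol s⁻¹.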